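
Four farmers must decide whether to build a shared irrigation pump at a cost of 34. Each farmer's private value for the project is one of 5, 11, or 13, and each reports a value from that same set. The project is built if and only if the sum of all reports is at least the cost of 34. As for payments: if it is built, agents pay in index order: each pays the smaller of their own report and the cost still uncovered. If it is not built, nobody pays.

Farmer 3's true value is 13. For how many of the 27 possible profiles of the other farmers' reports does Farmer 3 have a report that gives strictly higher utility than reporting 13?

23

Others report (5, 5, 13): truth gives 0; report 11 gives 2 > 0. Violating.
Others report (5, 11, 11): truth gives 0; report 11 gives 2 > 0. Violating.
Others report (5, 11, 13): truth gives 0; report 5 gives 8 > 0. Violating.
Others report (5, 13, 5): truth gives 0; report 11 gives 2 > 0. Violating.
Others report (5, 5, 5): truth gives 0; no alternative beats it.
Others report (5, 5, 11): truth gives 0; no alternative beats it.
(Checking all 27 profiles: 23 have a profitable deviation, 4 do not.)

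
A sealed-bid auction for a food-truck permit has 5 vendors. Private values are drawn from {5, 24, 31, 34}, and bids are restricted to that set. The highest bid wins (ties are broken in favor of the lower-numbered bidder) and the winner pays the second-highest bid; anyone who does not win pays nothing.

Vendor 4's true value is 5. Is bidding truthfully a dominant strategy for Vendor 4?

Yes

Check each profile of the others' bids and compare truth against every alternative bid.
Others bid (5, 5, 5, 24): truth gives 0, best alternative gives -19.
Others bid (5, 5, 5, 5): truth gives 0, best alternative gives 0.
Others bid (5, 5, 5, 31): truth gives 0, best alternative gives 0.
Others bid (5, 5, 5, 34): truth gives 0, best alternative gives 0.
Others bid (5, 5, 24, 5): truth gives 0, best alternative gives 0.
Others bid (5, 5, 24, 24): truth gives 0, best alternative gives 0.
(Remaining 250 profiles checked similarly; truth is weakly best in each.)
In every case the truthful bid is at least as good as any alternative, so it is a dominant strategy.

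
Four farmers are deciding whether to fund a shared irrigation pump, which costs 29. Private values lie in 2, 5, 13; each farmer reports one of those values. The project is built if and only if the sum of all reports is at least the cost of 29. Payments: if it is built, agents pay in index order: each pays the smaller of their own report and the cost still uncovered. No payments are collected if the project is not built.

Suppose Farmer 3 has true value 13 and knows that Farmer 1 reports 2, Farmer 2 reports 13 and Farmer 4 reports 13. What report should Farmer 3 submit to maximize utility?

Report 2: project built, pays 2, utility 13 - 2 = 11.
Report 5: project built, pays 5, utility 13 - 5 = 8.
Report 13: project built, pays 13, utility 13 - 13 = 0.
The best choice is 2 with utility 11.

2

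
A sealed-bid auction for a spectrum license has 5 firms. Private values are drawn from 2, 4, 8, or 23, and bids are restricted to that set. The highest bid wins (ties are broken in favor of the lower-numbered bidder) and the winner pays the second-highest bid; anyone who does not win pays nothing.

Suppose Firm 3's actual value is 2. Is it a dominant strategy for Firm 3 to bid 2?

Yes

Check each profile of the others' bids and compare truth against every alternative bid.
Others bid (2, 2, 2, 4): truth gives 0, best alternative gives -2.
Others bid (2, 2, 4, 2): truth gives 0, best alternative gives -2.
Others bid (2, 2, 4, 4): truth gives 0, best alternative gives -2.
Others bid (2, 2, 2, 2): truth gives 0, best alternative gives 0.
Others bid (2, 2, 2, 8): truth gives 0, best alternative gives 0.
Others bid (2, 2, 2, 23): truth gives 0, best alternative gives 0.
(Remaining 250 profiles checked similarly; truth is weakly best in each.)
In every case the truthful bid is at least as good as any alternative, so it is a dominant strategy.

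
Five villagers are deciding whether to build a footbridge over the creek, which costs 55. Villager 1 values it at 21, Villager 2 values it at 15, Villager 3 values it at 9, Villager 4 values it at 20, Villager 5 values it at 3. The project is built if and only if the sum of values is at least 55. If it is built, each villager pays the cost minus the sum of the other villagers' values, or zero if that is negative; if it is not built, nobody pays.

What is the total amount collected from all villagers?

17

Total value 68 ≥ cost 55, so it is built.
Villager 1: others sum to 47; max(0, 55 - 47) = 8.
Villager 2: others sum to 53; max(0, 55 - 53) = 2.
Villager 3: others sum to 59; max(0, 55 - 59) = 0.
Villager 4: others sum to 48; max(0, 55 - 48) = 7.
Villager 5: others sum to 65; max(0, 55 - 65) = 0.
Total collected = 8 + 2 + 0 + 7 + 0 = 17.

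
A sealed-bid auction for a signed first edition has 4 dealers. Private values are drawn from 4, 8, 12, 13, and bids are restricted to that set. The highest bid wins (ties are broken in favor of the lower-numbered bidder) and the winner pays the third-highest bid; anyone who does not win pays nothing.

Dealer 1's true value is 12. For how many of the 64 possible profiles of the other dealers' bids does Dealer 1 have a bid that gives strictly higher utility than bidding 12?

Others bid (4, 4, 13): truth gives 0; bid 13 gives 8 > 0. Violating.
Others bid (4, 8, 13): truth gives 0; bid 13 gives 4 > 0. Violating.
Others bid (4, 13, 4): truth gives 0; bid 13 gives 8 > 0. Violating.
Others bid (4, 13, 8): truth gives 0; bid 13 gives 4 > 0. Violating.
Others bid (4, 4, 4): truth gives 8; no alternative beats it.
Others bid (4, 4, 8): truth gives 8; no alternative beats it.
(Checking all 64 profiles: 12 have a profitable deviation, 52 do not.)

12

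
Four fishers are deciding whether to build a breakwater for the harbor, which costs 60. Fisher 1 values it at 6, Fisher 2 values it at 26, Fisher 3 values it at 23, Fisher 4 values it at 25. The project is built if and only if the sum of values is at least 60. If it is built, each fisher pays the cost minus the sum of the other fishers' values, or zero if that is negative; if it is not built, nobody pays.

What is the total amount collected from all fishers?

Total value 80 ≥ cost 60, so it is built.
Fisher 1: others sum to 74; max(0, 60 - 74) = 0.
Fisher 2: others sum to 54; max(0, 60 - 54) = 6.
Fisher 3: others sum to 57; max(0, 60 - 57) = 3.
Fisher 4: others sum to 55; max(0, 60 - 55) = 5.
Total collected = 0 + 6 + 3 + 5 = 14.

14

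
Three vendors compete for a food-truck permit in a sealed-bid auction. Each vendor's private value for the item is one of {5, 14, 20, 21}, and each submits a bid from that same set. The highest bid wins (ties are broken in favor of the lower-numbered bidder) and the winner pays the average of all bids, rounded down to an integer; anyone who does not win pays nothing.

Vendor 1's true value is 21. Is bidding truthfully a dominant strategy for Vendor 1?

No

Consider the case where Vendor 2 bids 5 and Vendor 3 bids 5.
Truthful bid 21: wins, pays 10, utility 21 - 10 = 11.
Bid 5 instead: wins, pays 5, utility 21 - 5 = 16.
Since 16 > 11, bidding 5 is strictly better here, so truthful bidding is not dominant.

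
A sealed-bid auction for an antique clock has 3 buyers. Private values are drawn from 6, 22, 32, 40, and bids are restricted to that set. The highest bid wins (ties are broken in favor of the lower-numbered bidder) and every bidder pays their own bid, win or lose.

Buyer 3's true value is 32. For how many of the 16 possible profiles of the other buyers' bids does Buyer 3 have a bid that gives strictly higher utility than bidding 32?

13

Others bid (6, 6): truth gives 0; bid 22 gives 10 > 0. Violating.
Others bid (6, 32): truth gives -32; bid 6 gives -6 > -32. Violating.
Others bid (6, 40): truth gives -32; bid 6 gives -6 > -32. Violating.
Others bid (22, 32): truth gives -32; bid 6 gives -6 > -32. Violating.
Others bid (6, 22): truth gives 0; no alternative beats it.
Others bid (22, 6): truth gives 0; no alternative beats it.
(Checking all 16 profiles: 13 have a profitable deviation, 3 do not.)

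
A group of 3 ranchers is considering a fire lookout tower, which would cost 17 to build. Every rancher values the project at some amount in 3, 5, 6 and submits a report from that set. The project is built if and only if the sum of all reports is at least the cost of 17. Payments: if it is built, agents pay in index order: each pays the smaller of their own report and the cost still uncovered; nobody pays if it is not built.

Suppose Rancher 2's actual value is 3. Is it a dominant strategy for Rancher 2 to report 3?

Yes

Check each profile of the others' reports and compare truth against every alternative report.
Others report (6, 6): truth gives 0, best alternative gives -2.
Others report (3, 3): truth gives 0, best alternative gives 0.
Others report (3, 5): truth gives 0, best alternative gives 0.
Others report (3, 6): truth gives 0, best alternative gives 0.
Others report (5, 3): truth gives 0, best alternative gives 0.
Others report (5, 5): truth gives 0, best alternative gives 0.
(Remaining 3 profiles checked similarly; truth is weakly best in each.)
In every case the truthful report is at least as good as any alternative, so it is a dominant strategy.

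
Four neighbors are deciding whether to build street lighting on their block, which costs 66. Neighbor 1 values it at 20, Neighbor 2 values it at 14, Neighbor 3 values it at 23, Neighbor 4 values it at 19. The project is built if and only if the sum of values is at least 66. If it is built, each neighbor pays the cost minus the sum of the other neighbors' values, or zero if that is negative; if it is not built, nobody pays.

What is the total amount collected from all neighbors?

36

Total value 76 ≥ cost 66, so it is built.
Neighbor 1: others sum to 56; max(0, 66 - 56) = 10.
Neighbor 2: others sum to 62; max(0, 66 - 62) = 4.
Neighbor 3: others sum to 53; max(0, 66 - 53) = 13.
Neighbor 4: others sum to 57; max(0, 66 - 57) = 9.
Total collected = 10 + 4 + 13 + 9 = 36.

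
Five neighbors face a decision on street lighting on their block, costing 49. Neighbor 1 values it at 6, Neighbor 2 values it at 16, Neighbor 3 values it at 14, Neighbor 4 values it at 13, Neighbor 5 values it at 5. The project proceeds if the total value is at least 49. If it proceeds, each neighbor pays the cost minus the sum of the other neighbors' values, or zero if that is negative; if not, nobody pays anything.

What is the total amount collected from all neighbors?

29

Total value 54 ≥ cost 49, so it is built.
Neighbor 1: others sum to 48; max(0, 49 - 48) = 1.
Neighbor 2: others sum to 38; max(0, 49 - 38) = 11.
Neighbor 3: others sum to 40; max(0, 49 - 40) = 9.
Neighbor 4: others sum to 41; max(0, 49 - 41) = 8.
Neighbor 5: others sum to 49; max(0, 49 - 49) = 0.
Total collected = 1 + 11 + 9 + 8 + 0 = 29.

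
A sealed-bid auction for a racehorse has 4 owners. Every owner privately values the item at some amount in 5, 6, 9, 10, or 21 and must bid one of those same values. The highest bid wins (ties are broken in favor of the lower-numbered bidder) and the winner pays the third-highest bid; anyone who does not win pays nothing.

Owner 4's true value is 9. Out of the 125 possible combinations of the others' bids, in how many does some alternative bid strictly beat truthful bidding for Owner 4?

24

Others bid (5, 5, 9): truth gives 0; bid 10 gives 4 > 0. Violating.
Others bid (5, 5, 10): truth gives 0; bid 21 gives 4 > 0. Violating.
Others bid (5, 6, 9): truth gives 0; bid 10 gives 3 > 0. Violating.
Others bid (5, 6, 10): truth gives 0; bid 21 gives 3 > 0. Violating.
Others bid (5, 5, 5): truth gives 4; no alternative beats it.
Others bid (5, 5, 6): truth gives 4; no alternative beats it.
(Checking all 125 profiles: 24 have a profitable deviation, 101 do not.)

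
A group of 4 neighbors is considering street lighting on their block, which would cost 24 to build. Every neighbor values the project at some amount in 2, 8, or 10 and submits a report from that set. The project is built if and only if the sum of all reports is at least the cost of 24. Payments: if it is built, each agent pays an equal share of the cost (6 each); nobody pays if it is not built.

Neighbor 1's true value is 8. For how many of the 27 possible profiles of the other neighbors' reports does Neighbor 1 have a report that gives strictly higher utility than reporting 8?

3

Others report (2, 2, 10): truth gives 0; report 10 gives 2 > 0. Violating.
Others report (2, 10, 2): truth gives 0; report 10 gives 2 > 0. Violating.
Others report (10, 2, 2): truth gives 0; report 10 gives 2 > 0. Violating.
Others report (2, 2, 2): truth gives 0; no alternative beats it.
Others report (2, 2, 8): truth gives 0; no alternative beats it.
(Checking all 27 profiles: 3 have a profitable deviation, 24 do not.)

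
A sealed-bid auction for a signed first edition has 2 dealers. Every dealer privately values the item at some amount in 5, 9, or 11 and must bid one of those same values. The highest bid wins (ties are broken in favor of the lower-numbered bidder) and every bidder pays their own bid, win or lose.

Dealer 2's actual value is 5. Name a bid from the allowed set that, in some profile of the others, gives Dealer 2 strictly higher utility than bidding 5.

Suppose Dealer 1 bids 5.
Bid 5: loses but pays 5, utility -5.
Bid 9: wins, pays 9, utility 5 - 9 = -4.
So bidding 9 beats truth here (-4 > -5).

9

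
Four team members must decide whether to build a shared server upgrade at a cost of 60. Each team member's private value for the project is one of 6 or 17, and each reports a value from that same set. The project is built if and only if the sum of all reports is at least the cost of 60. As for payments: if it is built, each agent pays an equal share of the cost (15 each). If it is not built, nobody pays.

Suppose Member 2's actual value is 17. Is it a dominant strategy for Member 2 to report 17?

Check each profile of the others' reports and compare truth against every alternative report.
Others report (17, 17, 17): truth gives 2, best alternative gives 0.
Others report (6, 6, 6): truth gives 0, best alternative gives 0.
Others report (6, 6, 17): truth gives 0, best alternative gives 0.
Others report (6, 17, 6): truth gives 0, best alternative gives 0.
Others report (6, 17, 17): truth gives 0, best alternative gives 0.
Others report (17, 6, 6): truth gives 0, best alternative gives 0.
(Remaining 2 profiles checked similarly; truth is weakly best in each.)
In every case the truthful report is at least as good as any alternative, so it is a dominant strategy.

Yes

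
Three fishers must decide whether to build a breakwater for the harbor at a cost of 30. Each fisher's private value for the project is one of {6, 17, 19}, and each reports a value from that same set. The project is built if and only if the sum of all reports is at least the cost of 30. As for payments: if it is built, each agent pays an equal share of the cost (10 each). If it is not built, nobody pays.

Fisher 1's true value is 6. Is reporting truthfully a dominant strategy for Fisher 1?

Check each profile of the others' reports and compare truth against every alternative report.
Others report (6, 17): truth gives 0, best alternative gives -4.
Others report (17, 6): truth gives 0, best alternative gives -4.
Others report (6, 19): truth gives -4, best alternative gives -4.
Others report (17, 17): truth gives -4, best alternative gives -4.
Others report (17, 19): truth gives -4, best alternative gives -4.
Others report (19, 6): truth gives -4, best alternative gives -4.
(Remaining 3 profiles checked similarly; truth is weakly best in each.)
In every case the truthful report is at least as good as any alternative, so it is a dominant strategy.

Yes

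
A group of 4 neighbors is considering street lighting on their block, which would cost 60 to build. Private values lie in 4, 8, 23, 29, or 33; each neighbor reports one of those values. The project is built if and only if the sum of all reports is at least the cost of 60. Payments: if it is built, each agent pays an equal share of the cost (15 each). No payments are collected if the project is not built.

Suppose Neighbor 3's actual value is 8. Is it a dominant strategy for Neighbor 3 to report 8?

No

Consider the case where Neighbor 1 reports 8, Neighbor 2 reports 23 and Neighbor 4 reports 23.
Truthful report 8: project built, pays 15, utility 8 - 15 = -7.
Report 4 instead: project not built, utility 0.
Since 0 > -7, reporting 4 is strictly better here, so truthful reporting is not dominant.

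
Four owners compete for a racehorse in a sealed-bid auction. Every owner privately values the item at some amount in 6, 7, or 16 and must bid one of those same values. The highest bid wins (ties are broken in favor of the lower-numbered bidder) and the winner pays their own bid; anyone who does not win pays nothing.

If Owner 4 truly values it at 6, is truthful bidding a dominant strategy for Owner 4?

Yes

Check each profile of the others' bids and compare truth against every alternative bid.
Others bid (6, 6, 6): truth gives 0, best alternative gives -1.
Others bid (6, 6, 7): truth gives 0, best alternative gives 0.
Others bid (6, 6, 16): truth gives 0, best alternative gives 0.
Others bid (6, 7, 6): truth gives 0, best alternative gives 0.
Others bid (6, 7, 7): truth gives 0, best alternative gives 0.
Others bid (6, 7, 16): truth gives 0, best alternative gives 0.
(Remaining 21 profiles checked similarly; truth is weakly best in each.)
In every case the truthful bid is at least as good as any alternative, so it is a dominant strategy.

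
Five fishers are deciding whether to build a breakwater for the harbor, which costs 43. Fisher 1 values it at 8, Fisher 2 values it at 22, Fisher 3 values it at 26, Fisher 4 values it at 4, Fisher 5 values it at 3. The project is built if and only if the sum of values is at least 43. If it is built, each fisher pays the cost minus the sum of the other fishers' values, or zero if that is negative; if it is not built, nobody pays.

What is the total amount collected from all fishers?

Total value 63 ≥ cost 43, so it is built.
Fisher 1: others sum to 55; max(0, 43 - 55) = 0.
Fisher 2: others sum to 41; max(0, 43 - 41) = 2.
Fisher 3: others sum to 37; max(0, 43 - 37) = 6.
Fisher 4: others sum to 59; max(0, 43 - 59) = 0.
Fisher 5: others sum to 60; max(0, 43 - 60) = 0.
Total collected = 0 + 2 + 6 + 0 + 0 = 8.

8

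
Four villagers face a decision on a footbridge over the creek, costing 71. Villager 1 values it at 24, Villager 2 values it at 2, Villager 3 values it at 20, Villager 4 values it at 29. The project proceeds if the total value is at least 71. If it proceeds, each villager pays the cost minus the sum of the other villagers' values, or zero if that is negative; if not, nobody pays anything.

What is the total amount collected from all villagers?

Total value 75 ≥ cost 71, so it is built.
Villager 1: others sum to 51; max(0, 71 - 51) = 20.
Villager 2: others sum to 73; max(0, 71 - 73) = 0.
Villager 3: others sum to 55; max(0, 71 - 55) = 16.
Villager 4: others sum to 46; max(0, 71 - 46) = 25.
Total collected = 20 + 0 + 16 + 25 = 61.

61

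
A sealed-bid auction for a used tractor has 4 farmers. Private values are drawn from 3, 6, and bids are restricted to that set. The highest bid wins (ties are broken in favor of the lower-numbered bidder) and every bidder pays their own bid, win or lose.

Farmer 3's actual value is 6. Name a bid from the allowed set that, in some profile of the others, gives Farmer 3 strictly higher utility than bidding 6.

3

Suppose Farmer 1 bids 3, Farmer 2 bids 6 and Farmer 4 bids 3.
Bid 6: loses but pays 6, utility -6.
Bid 3: loses but pays 3, utility -3.
So bidding 3 beats truth here (-3 > -6).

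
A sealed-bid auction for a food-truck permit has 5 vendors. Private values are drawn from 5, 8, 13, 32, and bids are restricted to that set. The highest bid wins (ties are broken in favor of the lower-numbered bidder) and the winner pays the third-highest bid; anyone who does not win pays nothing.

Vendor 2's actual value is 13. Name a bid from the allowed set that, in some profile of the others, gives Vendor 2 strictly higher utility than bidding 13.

Suppose Vendor 1 bids 5, Vendor 3 bids 5, Vendor 4 bids 5 and Vendor 5 bids 32.
Bid 13: loses, pays 0, utility 0.
Bid 32: wins, pays 5, utility 13 - 5 = 8.
So bidding 32 beats truth here (8 > 0).

32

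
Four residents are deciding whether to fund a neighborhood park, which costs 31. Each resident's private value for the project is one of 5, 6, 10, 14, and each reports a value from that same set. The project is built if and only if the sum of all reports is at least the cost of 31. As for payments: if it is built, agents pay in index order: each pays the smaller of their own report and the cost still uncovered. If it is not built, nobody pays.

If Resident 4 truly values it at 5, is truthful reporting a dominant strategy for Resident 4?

Yes

Check each profile of the others' reports and compare truth against every alternative report.
Others report (5, 6, 14): truth gives 0, best alternative gives -1.
Others report (5, 10, 10): truth gives 0, best alternative gives -1.
Others report (5, 14, 6): truth gives 0, best alternative gives -1.
Others report (6, 5, 14): truth gives 0, best alternative gives -1.
Others report (6, 14, 5): truth gives 0, best alternative gives -1.
Others report (10, 5, 10): truth gives 0, best alternative gives -1.
(Remaining 58 profiles checked similarly; truth is weakly best in each.)
In every case the truthful report is at least as good as any alternative, so it is a dominant strategy.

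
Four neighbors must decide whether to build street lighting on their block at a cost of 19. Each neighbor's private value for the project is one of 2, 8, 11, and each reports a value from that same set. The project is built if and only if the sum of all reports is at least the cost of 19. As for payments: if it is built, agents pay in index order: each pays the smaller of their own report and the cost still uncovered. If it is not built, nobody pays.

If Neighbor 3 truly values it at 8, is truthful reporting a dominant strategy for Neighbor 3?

No

Consider the case where Neighbor 1 reports 2, Neighbor 2 reports 8 and Neighbor 4 reports 8.
Truthful report 8: project built, pays 8, utility 8 - 8 = 0.
Report 2 instead: project built, pays 2, utility 8 - 2 = 6.
Since 6 > 0, reporting 2 is strictly better here, so truthful reporting is not dominant.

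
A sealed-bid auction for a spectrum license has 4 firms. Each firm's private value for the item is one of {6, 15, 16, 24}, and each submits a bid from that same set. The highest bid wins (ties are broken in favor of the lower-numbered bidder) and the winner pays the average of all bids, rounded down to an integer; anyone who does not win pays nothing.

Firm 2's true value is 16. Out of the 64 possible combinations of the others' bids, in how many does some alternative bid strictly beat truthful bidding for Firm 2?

Others bid (6, 6, 24): truth gives 0; bid 24 gives 1 > 0. Violating.
Others bid (6, 15, 15): truth gives 3; bid 15 gives 4 > 3. Violating.
Others bid (6, 24, 6): truth gives 0; bid 24 gives 1 > 0. Violating.
Others bid (16, 6, 6): truth gives 0; bid 24 gives 3 > 0. Violating.
Others bid (6, 6, 6): truth gives 8; no alternative beats it.
Others bid (6, 6, 15): truth gives 6; no alternative beats it.
(Checking all 64 profiles: 8 have a profitable deviation, 56 do not.)

8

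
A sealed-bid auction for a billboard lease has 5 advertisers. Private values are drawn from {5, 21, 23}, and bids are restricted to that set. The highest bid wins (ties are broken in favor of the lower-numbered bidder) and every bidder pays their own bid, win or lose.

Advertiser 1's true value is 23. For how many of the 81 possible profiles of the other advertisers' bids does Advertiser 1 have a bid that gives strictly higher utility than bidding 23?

Others bid (5, 5, 5, 5): truth gives 0; bid 5 gives 18 > 0. Violating.
Others bid (5, 5, 5, 21): truth gives 0; bid 21 gives 2 > 0. Violating.
Others bid (5, 5, 21, 5): truth gives 0; bid 21 gives 2 > 0. Violating.
Others bid (5, 5, 21, 21): truth gives 0; bid 21 gives 2 > 0. Violating.
Others bid (5, 5, 5, 23): truth gives 0; no alternative beats it.
Others bid (5, 5, 21, 23): truth gives 0; no alternative beats it.
(Checking all 81 profiles: 16 have a profitable deviation, 65 do not.)

16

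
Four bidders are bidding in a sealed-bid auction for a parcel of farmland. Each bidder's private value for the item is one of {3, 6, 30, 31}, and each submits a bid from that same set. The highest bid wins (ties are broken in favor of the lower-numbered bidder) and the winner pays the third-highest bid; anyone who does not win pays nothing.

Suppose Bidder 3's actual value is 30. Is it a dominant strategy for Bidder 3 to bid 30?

No

Consider the case where Bidder 1 bids 3, Bidder 2 bids 3 and Bidder 4 bids 31.
Truthful bid 30: loses, pays 0, utility 0.
Bid 31 instead: wins, pays 3, utility 30 - 3 = 27.
Since 27 > 0, bidding 31 is strictly better here, so truthful bidding is not dominant.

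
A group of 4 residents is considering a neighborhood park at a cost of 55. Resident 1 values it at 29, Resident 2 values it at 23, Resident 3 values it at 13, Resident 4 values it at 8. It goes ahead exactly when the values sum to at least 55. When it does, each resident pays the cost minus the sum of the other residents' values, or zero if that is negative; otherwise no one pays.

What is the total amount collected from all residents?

Total value 73 ≥ cost 55, so it is built.
Resident 1: others sum to 44; max(0, 55 - 44) = 11.
Resident 2: others sum to 50; max(0, 55 - 50) = 5.
Resident 3: others sum to 60; max(0, 55 - 60) = 0.
Resident 4: others sum to 65; max(0, 55 - 65) = 0.
Total collected = 11 + 5 + 0 + 0 = 16.

16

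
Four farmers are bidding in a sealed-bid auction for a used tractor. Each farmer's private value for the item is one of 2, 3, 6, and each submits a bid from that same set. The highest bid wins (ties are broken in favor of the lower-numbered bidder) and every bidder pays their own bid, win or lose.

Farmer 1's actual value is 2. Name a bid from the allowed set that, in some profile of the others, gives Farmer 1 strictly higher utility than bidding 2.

3

Suppose Farmer 2 bids 2, Farmer 3 bids 2 and Farmer 4 bids 3.
Bid 2: loses but pays 2, utility -2.
Bid 3: wins, pays 3, utility 2 - 3 = -1.
So bidding 3 beats truth here (-1 > -2).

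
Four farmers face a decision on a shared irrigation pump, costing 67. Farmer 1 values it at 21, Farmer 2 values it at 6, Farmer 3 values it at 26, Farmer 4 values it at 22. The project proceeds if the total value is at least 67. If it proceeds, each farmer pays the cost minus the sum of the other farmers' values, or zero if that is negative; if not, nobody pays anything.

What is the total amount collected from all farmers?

Total value 75 ≥ cost 67, so it is built.
Farmer 1: others sum to 54; max(0, 67 - 54) = 13.
Farmer 2: others sum to 69; max(0, 67 - 69) = 0.
Farmer 3: others sum to 49; max(0, 67 - 49) = 18.
Farmer 4: others sum to 53; max(0, 67 - 53) = 14.
Total collected = 13 + 0 + 18 + 14 = 45.

45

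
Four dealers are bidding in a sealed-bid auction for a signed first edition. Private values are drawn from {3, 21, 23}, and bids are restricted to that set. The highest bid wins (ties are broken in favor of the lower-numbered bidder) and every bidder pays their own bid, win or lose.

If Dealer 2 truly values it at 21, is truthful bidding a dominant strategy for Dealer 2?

No

Consider the case where Dealer 1 bids 3, Dealer 3 bids 3 and Dealer 4 bids 23.
Truthful bid 21: loses but pays 21, utility -21.
Bid 3 instead: loses but pays 3, utility -3.
Since -3 > -21, bidding 3 is strictly better here, so truthful bidding is not dominant.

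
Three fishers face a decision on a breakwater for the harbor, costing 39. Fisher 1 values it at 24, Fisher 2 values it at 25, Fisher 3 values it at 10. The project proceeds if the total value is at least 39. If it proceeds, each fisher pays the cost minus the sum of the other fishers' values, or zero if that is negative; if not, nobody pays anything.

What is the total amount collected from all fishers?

Total value 59 ≥ cost 39, so it is built.
Fisher 1: others sum to 35; max(0, 39 - 35) = 4.
Fisher 2: others sum to 34; max(0, 39 - 34) = 5.
Fisher 3: others sum to 49; max(0, 39 - 49) = 0.
Total collected = 4 + 5 + 0 = 9.

9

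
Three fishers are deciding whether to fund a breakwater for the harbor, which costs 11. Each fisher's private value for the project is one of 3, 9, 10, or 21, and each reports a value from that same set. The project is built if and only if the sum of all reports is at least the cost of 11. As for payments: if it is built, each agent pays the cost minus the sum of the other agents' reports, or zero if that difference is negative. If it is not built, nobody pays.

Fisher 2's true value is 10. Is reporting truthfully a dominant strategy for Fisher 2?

Yes

Check each profile of the others' reports and compare truth against every alternative report.
Others report (3, 9): truth gives 10, best alternative gives 10.
Others report (3, 10): truth gives 10, best alternative gives 10.
Others report (3, 21): truth gives 10, best alternative gives 10.
Others report (9, 3): truth gives 10, best alternative gives 10.
Others report (9, 9): truth gives 10, best alternative gives 10.
Others report (9, 10): truth gives 10, best alternative gives 10.
(Remaining 10 profiles checked similarly; truth is weakly best in each.)
In every case the truthful report is at least as good as any alternative, so it is a dominant strategy.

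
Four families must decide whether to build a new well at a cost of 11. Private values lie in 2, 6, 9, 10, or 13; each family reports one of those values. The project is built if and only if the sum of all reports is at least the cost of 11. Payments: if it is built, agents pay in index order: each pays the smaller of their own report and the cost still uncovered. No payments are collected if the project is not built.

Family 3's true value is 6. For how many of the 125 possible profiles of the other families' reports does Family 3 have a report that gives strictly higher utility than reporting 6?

Others report (2, 2, 6): truth gives 0; report 2 gives 4 > 0. Violating.
Others report (2, 2, 9): truth gives 0; report 2 gives 4 > 0. Violating.
Others report (2, 2, 10): truth gives 0; report 2 gives 4 > 0. Violating.
Others report (2, 2, 13): truth gives 0; report 2 gives 4 > 0. Violating.
Others report (2, 2, 2): truth gives 0; no alternative beats it.
Others report (2, 9, 2): truth gives 6; no alternative beats it.
(Checking all 125 profiles: 14 have a profitable deviation, 111 do not.)

14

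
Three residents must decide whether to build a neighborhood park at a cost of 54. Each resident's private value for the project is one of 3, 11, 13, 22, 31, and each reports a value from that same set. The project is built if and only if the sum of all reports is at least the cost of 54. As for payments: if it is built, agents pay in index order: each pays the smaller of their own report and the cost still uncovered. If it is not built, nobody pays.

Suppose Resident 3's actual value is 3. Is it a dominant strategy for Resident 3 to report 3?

Yes

Check each profile of the others' reports and compare truth against every alternative report.
Others report (13, 31): truth gives 0, best alternative gives -7.
Others report (22, 22): truth gives 0, best alternative gives -7.
Others report (31, 13): truth gives 0, best alternative gives -7.
Others report (31, 31): truth gives 3, best alternative gives 3.
Others report (22, 31): truth gives 2, best alternative gives 2.
Others report (31, 22): truth gives 2, best alternative gives 2.
(Remaining 19 profiles checked similarly; truth is weakly best in each.)
In every case the truthful report is at least as good as any alternative, so it is a dominant strategy.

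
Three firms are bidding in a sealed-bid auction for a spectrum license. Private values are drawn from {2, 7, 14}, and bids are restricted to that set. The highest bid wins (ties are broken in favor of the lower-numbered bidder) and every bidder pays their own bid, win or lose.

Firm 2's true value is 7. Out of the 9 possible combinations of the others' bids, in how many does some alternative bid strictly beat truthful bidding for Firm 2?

Others bid (2, 14): truth gives -7; bid 2 gives -2 > -7. Violating.
Others bid (7, 2): truth gives -7; bid 2 gives -2 > -7. Violating.
Others bid (7, 7): truth gives -7; bid 2 gives -2 > -7. Violating.
Others bid (7, 14): truth gives -7; bid 2 gives -2 > -7. Violating.
Others bid (2, 2): truth gives 0; no alternative beats it.
Others bid (2, 7): truth gives 0; no alternative beats it.
(Checking all 9 profiles: 7 have a profitable deviation, 2 do not.)

7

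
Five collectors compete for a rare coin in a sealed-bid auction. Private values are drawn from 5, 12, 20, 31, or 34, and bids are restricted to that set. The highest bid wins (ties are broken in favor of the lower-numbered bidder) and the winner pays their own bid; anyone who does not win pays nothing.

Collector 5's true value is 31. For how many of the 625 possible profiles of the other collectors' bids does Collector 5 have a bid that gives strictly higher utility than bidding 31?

Others bid (5, 5, 5, 5): truth gives 0; bid 12 gives 19 > 0. Violating.
Others bid (5, 5, 5, 12): truth gives 0; bid 20 gives 11 > 0. Violating.
Others bid (5, 5, 12, 5): truth gives 0; bid 20 gives 11 > 0. Violating.
Others bid (5, 5, 12, 12): truth gives 0; bid 20 gives 11 > 0. Violating.
Others bid (5, 5, 5, 20): truth gives 0; no alternative beats it.
Others bid (5, 5, 5, 31): truth gives 0; no alternative beats it.
(Checking all 625 profiles: 16 have a profitable deviation, 609 do not.)

16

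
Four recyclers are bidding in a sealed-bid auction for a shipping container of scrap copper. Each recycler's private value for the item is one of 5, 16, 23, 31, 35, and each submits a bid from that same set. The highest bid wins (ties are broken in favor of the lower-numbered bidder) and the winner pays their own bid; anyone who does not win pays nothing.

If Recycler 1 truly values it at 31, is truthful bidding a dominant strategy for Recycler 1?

No

Consider the case where Recycler 2 bids 5, Recycler 3 bids 5 and Recycler 4 bids 5.
Truthful bid 31: wins, pays 31, utility 31 - 31 = 0.
Bid 5 instead: wins, pays 5, utility 31 - 5 = 26.
Since 26 > 0, bidding 5 is strictly better here, so truthful bidding is not dominant.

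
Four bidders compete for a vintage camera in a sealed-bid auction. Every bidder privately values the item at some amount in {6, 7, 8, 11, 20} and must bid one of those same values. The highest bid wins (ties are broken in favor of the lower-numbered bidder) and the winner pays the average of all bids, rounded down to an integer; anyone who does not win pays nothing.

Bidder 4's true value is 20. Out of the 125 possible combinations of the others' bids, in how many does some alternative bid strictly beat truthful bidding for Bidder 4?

27

Others bid (6, 6, 6): truth gives 11; bid 7 gives 14 > 11. Violating.
Others bid (6, 6, 7): truth gives 11; bid 8 gives 14 > 11. Violating.
Others bid (6, 6, 8): truth gives 10; bid 11 gives 13 > 10. Violating.
Others bid (6, 7, 6): truth gives 11; bid 8 gives 14 > 11. Violating.
Others bid (6, 6, 11): truth gives 10; no alternative beats it.
Others bid (6, 6, 20): truth gives 0; no alternative beats it.
(Checking all 125 profiles: 27 have a profitable deviation, 98 do not.)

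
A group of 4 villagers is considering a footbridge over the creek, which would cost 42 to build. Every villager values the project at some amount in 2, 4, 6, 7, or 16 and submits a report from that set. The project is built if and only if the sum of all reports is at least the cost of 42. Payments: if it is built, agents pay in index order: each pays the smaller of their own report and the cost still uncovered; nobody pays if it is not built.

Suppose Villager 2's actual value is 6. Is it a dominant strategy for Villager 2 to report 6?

Consider the case where Villager 1 reports 6, Villager 3 reports 16 and Villager 4 reports 16.
Truthful report 6: project built, pays 6, utility 6 - 6 = 0.
Report 4 instead: project built, pays 4, utility 6 - 4 = 2.
Since 2 > 0, reporting 4 is strictly better here, so truthful reporting is not dominant.

No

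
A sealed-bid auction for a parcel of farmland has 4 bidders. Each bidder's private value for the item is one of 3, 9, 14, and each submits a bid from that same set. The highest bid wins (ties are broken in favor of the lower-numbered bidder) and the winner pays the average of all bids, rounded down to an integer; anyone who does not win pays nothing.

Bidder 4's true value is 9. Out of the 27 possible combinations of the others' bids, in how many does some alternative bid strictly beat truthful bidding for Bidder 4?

Others bid (3, 3, 9): truth gives 0; bid 14 gives 2 > 0. Violating.
Others bid (3, 9, 3): truth gives 0; bid 14 gives 2 > 0. Violating.
Others bid (3, 9, 9): truth gives 0; bid 14 gives 1 > 0. Violating.
Others bid (9, 3, 3): truth gives 0; bid 14 gives 2 > 0. Violating.
Others bid (3, 3, 3): truth gives 5; no alternative beats it.
Others bid (3, 3, 14): truth gives 0; no alternative beats it.
(Checking all 27 profiles: 6 have a profitable deviation, 21 do not.)

6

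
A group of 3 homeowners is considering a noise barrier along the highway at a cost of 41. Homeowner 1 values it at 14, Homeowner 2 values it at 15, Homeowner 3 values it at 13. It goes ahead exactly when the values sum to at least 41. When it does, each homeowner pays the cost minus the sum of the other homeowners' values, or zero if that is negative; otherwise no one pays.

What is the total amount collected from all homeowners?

Total value 42 ≥ cost 41, so it is built.
Homeowner 1: others sum to 28; max(0, 41 - 28) = 13.
Homeowner 2: others sum to 27; max(0, 41 - 27) = 14.
Homeowner 3: others sum to 29; max(0, 41 - 29) = 12.
Total collected = 13 + 14 + 12 = 39.

39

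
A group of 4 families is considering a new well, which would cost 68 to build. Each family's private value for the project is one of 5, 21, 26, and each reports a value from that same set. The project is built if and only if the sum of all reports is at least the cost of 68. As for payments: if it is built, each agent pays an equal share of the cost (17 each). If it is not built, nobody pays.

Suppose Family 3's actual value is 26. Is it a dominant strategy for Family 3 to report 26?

Check each profile of the others' reports and compare truth against every alternative report.
Others report (5, 21, 21): truth gives 9, best alternative gives 9.
Others report (5, 21, 26): truth gives 9, best alternative gives 9.
Others report (5, 26, 21): truth gives 9, best alternative gives 9.
Others report (5, 26, 26): truth gives 9, best alternative gives 9.
Others report (21, 5, 21): truth gives 9, best alternative gives 9.
Others report (21, 5, 26): truth gives 9, best alternative gives 9.
(Remaining 21 profiles checked similarly; truth is weakly best in each.)
In every case the truthful report is at least as good as any alternative, so it is a dominant strategy.

Yes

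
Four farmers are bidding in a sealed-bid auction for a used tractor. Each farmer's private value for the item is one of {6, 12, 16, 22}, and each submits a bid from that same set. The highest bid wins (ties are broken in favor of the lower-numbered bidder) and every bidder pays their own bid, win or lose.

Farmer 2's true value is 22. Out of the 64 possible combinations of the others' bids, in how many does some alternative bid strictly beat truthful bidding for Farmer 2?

34

Others bid (6, 6, 6): truth gives 0; bid 12 gives 10 > 0. Violating.
Others bid (6, 6, 12): truth gives 0; bid 12 gives 10 > 0. Violating.
Others bid (6, 6, 16): truth gives 0; bid 16 gives 6 > 0. Violating.
Others bid (6, 12, 6): truth gives 0; bid 12 gives 10 > 0. Violating.
Others bid (6, 6, 22): truth gives 0; no alternative beats it.
Others bid (6, 12, 22): truth gives 0; no alternative beats it.
(Checking all 64 profiles: 34 have a profitable deviation, 30 do not.)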